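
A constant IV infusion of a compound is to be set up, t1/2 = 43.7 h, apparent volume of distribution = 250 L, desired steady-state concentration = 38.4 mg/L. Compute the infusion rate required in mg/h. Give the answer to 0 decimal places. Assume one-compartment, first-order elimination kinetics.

k = ln2 / t½ = 0.693147 / 43.7 = 0.01586 h⁻¹
CL = k × Vd = 0.01586 × 250 = 3.965 L/h
At steady state, infusion rate R₀ = Css × CL = 38.4 × 3.965 = 152.3 mg/h

152 mg/h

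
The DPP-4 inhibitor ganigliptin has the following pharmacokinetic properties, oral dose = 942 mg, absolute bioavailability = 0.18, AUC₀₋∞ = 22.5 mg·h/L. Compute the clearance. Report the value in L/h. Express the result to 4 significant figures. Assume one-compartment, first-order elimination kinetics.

7.536 L/h

CL = F·Dose / AUC = 0.18 × 942 / 22.5 = 7.536 L/h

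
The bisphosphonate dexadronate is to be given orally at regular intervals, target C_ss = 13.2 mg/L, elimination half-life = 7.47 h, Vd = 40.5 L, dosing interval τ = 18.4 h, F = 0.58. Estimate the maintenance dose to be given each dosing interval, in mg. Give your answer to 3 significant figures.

1570 mg

k = ln2 / t½ = 0.693147 / 7.47 = 0.09279 h⁻¹
CL = k × Vd = 0.09279 × 40.5 = 3.758 L/h
At steady state, F × (Dose/τ) = Css × CL.
Dose = Css × CL × τ / F = 13.2 × 3.758 × 18.4 / 0.58 = 1574 mg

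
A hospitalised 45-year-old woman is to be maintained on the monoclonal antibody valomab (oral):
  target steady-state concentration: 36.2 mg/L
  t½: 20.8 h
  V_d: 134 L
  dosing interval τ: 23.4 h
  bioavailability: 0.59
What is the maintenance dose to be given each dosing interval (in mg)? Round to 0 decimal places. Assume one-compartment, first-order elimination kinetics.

k = ln2 / t½ = 0.693147 / 20.8 = 0.03332 h⁻¹
CL = k × Vd = 0.03332 × 134 = 4.465 L/h
At steady state, F × (Dose/τ) = Css × CL.
Dose = Css × CL × τ / F = 36.2 × 4.465 × 23.4 / 0.59 = 6411 mg

6411 mg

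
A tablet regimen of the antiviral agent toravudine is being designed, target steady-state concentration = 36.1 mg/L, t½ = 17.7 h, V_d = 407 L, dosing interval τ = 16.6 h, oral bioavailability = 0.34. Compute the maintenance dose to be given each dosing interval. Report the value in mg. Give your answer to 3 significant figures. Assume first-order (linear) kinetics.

28100 mg

k = ln2 / t½ = 0.693147 / 17.7 = 0.03916 h⁻¹
CL = k × Vd = 0.03916 × 407 = 15.94 L/h
At steady state, F × (Dose/τ) = Css × CL.
Dose = Css × CL × τ / F = 36.1 × 15.94 × 16.6 / 0.34 = 28090 mg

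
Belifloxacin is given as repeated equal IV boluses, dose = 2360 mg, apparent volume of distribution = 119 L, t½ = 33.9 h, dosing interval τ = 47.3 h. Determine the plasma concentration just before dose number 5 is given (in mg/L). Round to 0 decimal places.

12 mg/L

C₀ per dose = Dose / Vd = 2360 / 119 = 19.83 mg/L
k = ln2 / t½ = 0.693147 / 33.9 = 0.02045 h⁻¹
Fraction remaining after one interval: r = e^(−kτ) = e^(−0.02045 × 47.3) = 0.3801
Before dose 5, 4 doses have been given (aged 1τ, 2τ, 3τ, 4τ).
C_trough = C₀ × (r + r² + … + r^4) = C₀ × r(1−r^4)/(1−r)
        = 19.83 × 0.3801 × (1 − 0.02087) / (1 − 0.3801) = 11.91 mg/L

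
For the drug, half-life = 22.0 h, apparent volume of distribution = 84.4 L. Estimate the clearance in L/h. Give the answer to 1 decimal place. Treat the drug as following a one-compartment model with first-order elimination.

2.7 L/h

k = ln2 / t½ = 0.693147 / 22.0 = 0.03151 h⁻¹
CL = k × Vd = 0.03151 × 84.4 = 2.659 L/h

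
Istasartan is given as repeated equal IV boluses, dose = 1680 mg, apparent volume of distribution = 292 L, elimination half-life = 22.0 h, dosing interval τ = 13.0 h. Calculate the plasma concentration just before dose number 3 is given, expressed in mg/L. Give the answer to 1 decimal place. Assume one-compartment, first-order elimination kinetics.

C₀ per dose = Dose / Vd = 1680 / 292 = 5.753 mg/L
k = ln2 / t½ = 0.693147 / 22.0 = 0.03151 h⁻¹
Fraction remaining after one interval: r = e^(−kτ) = e^(−0.03151 × 13.0) = 0.6639
Before dose 3, 2 doses have been given (aged 1τ, 2τ).
C_trough = C₀ × (r + r²) = 5.753 × (0.6639 + 0.4408) = 6.355 mg/L

6.4 mg/L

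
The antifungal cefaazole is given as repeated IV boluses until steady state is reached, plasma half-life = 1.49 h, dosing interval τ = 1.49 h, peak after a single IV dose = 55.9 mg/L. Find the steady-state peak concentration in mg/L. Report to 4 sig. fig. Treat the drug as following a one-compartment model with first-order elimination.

k = ln2 / t½ = 0.693147 / 1.49 = 0.4652 h⁻¹
e^(−kτ) = e^(−0.4652 × 1.49) = 0.5000
Accumulation ratio R = 1 / (1 − e^(−kτ)) = 1 / (1 − 0.5000) = 2.000
Steady-state peak = C₀ × R = 55.9 × 2.000 = 111.8 mg/L

111.8 mg/L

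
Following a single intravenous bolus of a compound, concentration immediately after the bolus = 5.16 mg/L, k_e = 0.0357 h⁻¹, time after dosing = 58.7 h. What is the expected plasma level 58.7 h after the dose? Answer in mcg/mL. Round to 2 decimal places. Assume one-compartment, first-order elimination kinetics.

0.63 mcg/mL

C = C₀ · e^(−k·t) = 5.160 × e^(−0.03570 × 58.7)
  = 5.160 × 0.1230 = 0.6347 mg/L
(0.6347 mg/L = 0.6347 mcg/mL)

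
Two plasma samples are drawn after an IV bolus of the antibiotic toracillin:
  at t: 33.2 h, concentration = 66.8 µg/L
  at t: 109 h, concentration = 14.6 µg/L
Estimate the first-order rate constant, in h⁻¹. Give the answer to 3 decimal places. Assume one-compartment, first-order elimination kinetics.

0.020 h⁻¹

k = ln(C₁/C₂) / (t₂ − t₁) = ln(66.8/14.6) / (109 − 33.2)
  = 1.521 / 75.80 = 0.02007 h⁻¹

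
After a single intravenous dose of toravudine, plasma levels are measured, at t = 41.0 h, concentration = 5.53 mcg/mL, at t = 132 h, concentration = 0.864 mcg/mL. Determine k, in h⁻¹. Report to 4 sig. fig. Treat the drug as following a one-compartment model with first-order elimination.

k = ln(C₁/C₂) / (t₂ − t₁) = ln(5.53/0.864) / (132 − 41.0)
  = 1.856 / 91.00 = 0.02040 h⁻¹

0.02040 h⁻¹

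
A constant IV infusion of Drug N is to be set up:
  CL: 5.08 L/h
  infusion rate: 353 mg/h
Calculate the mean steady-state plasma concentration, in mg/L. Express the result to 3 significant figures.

69.5 mg/L

At steady state Css = R₀ / CL = 353 / 5.080 = 69.49 mg/L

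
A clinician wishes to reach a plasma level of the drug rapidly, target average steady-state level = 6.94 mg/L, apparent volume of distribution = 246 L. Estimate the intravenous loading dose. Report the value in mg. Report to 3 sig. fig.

LD = Css × Vd = 6.94 × 246 = 1707 mg

1710 mg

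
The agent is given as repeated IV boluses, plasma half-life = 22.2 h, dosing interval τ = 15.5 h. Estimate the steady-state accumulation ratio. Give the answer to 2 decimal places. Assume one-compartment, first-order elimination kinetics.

2.61

k = ln2 / t½ = 0.693147 / 22.2 = 0.03122 h⁻¹
e^(−kτ) = e^(−0.03122 × 15.5) = 0.6164
Accumulation ratio R = 1 / (1 − e^(−kτ)) = 1 / (1 − 0.6164) = 2.607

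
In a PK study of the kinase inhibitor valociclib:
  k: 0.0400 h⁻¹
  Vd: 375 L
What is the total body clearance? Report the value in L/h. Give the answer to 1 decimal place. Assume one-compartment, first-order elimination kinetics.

CL = k × Vd = 0.0400 × 375 = 15.00 L/h

15.0 L/h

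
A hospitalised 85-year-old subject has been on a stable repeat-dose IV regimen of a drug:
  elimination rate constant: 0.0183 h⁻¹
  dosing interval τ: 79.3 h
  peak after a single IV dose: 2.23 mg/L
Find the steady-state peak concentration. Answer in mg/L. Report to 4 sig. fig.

2.912 mg/L

e^(−kτ) = e^(−0.01830 × 79.3) = 0.2343
Accumulation ratio R = 1 / (1 − e^(−kτ)) = 1 / (1 − 0.2343) = 1.306
Steady-state peak = C₀ × R = 2.23 × 1.306 = 2.912 mg/L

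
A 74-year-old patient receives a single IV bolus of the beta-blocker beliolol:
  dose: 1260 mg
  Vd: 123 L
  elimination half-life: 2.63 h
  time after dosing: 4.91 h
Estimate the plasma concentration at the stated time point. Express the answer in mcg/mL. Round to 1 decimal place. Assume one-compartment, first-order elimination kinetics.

2.8 mcg/mL

C₀ = Dose / Vd = 1260 / 123 = 10.24 mg/L
k = ln2 / t½ = 0.693147 / 2.63 = 0.2636 h⁻¹
C = C₀ · e^(−k·t) = 10.24 × e^(−0.2636 × 4.91)
  = 10.24 × 0.2741 = 2.807 mg/L
(2.807 mg/L = 2.807 mcg/mL)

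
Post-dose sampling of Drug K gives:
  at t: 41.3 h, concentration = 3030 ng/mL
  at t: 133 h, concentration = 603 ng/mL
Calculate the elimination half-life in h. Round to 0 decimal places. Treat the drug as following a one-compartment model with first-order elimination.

39 h

k = ln(C₁/C₂) / (t₂ − t₁) = ln(3030/603) / (133 − 41.3)
  = 1.614 / 91.70 = 0.01760 h⁻¹
t½ = ln2 / k = 0.693147 / 0.01760 = 39.38 h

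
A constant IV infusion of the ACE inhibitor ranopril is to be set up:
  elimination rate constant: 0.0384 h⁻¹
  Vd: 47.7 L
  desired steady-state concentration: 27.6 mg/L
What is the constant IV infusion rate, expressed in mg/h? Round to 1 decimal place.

50.6 mg/h

CL = k × Vd = 0.03840 × 47.7 = 1.832 L/h
At steady state, infusion rate R₀ = Css × CL = 27.6 × 1.832 = 50.56 mg/h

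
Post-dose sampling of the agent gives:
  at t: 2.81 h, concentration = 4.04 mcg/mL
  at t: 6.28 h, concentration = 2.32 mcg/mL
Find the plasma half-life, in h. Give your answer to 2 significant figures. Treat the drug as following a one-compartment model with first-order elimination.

4.3 h

k = ln(C₁/C₂) / (t₂ − t₁) = ln(4.04/2.32) / (6.28 − 2.81)
  = 0.5547 / 3.470 = 0.1599 h⁻¹
t½ = ln2 / k = 0.693147 / 0.1599 = 4.335 h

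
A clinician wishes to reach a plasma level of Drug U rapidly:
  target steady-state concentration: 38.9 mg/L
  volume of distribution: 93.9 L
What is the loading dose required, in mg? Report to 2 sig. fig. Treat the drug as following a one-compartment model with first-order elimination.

LD = Css × Vd = 38.9 × 93.9 = 3653 mg

3700 mg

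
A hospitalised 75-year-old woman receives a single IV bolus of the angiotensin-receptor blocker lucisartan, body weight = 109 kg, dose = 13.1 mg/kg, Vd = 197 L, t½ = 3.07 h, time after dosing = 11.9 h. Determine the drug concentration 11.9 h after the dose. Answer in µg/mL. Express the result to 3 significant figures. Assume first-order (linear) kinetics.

Total dose = 13.1 × 109 = 1428 mg
C₀ = Dose / Vd = 1428 / 197 = 7.249 mg/L
k = ln2 / t½ = 0.693147 / 3.07 = 0.2258 h⁻¹
C = C₀ · e^(−k·t) = 7.249 × e^(−0.2258 × 11.9)
  = 7.249 × 0.06808 = 0.4935 mg/L
(0.4935 mg/L = 0.4935 µg/mL)

0.494 µg/mL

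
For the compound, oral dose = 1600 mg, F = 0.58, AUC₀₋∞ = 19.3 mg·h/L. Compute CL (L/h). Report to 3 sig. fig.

48.1 L/h

CL = F·Dose / AUC = 0.58 × 1600 / 19.3 = 48.08 L/h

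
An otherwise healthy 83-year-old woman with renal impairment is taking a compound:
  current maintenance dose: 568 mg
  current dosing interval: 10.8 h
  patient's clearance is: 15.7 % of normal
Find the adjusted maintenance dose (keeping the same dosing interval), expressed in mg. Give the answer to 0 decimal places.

To keep the same average steady-state level, dosing rate must scale with clearance.
CL ratio = 15.7 / 100 = 0.1570
New dose (same interval) = 568 × 0.1570 = 89.18 mg

89 mg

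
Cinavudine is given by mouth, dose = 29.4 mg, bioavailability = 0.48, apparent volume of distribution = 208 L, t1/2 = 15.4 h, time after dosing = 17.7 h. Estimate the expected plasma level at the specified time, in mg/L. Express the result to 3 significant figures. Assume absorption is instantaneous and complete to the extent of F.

0.0306 mg/L

Amount reaching circulation = F × Dose = 0.48 × 29.40 = 14.11 mg
C₀ = F·Dose / Vd = 14.11 / 208 = 0.06784 mg/L
k = ln2 / t½ = 0.693147 / 15.4 = 0.04501 h⁻¹
C = C₀ · e^(−k·t) = 0.06784 × e^(−0.04501 × 17.7)
  = 0.06784 × 0.4508 = 0.03058 mg/L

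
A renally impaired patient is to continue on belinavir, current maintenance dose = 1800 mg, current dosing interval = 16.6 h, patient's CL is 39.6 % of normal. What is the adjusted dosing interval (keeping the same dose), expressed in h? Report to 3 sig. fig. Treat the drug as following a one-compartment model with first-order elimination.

To keep the same average steady-state level, dosing rate must scale with clearance.
CL ratio = 39.6 / 100 = 0.3960
New interval (same dose) = 16.6 / 0.3960 = 41.92 h

41.9 h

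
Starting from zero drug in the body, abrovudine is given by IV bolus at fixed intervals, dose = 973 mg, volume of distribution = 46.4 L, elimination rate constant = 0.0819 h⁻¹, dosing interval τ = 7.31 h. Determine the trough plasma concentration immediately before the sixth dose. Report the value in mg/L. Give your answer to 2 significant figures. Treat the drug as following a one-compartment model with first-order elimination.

24 mg/L

C₀ per dose = Dose / Vd = 973 / 46.4 = 20.97 mg/L
Fraction remaining after one interval: r = e^(−kτ) = e^(−0.08190 × 7.31) = 0.5495
Before dose 6, 5 doses have been given (aged 1τ, 2τ, 3τ, 4τ, 5τ).
C_trough = C₀ × (r + r² + … + r^5) = C₀ × r(1−r^5)/(1−r)
        = 20.97 × 0.5495 × (1 − 0.05010) / (1 − 0.5495) = 24.30 mg/L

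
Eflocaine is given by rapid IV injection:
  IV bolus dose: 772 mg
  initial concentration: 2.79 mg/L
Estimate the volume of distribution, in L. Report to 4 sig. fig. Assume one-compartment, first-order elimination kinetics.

Vd = Dose / C₀ = 772.0 / 2.79 = 276.7 L

276.7 L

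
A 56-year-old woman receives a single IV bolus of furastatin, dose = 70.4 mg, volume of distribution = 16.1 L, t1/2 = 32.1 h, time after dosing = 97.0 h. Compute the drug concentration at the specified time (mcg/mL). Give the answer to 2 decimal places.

C₀ = Dose / Vd = 70.40 / 16.1 = 4.373 mg/L
k = ln2 / t½ = 0.693147 / 32.1 = 0.02159 h⁻¹
C = C₀ · e^(−k·t) = 4.373 × e^(−0.02159 × 97.0)
  = 4.373 × 0.1232 = 0.5388 mg/L
(0.5388 mg/L = 0.5388 mcg/mL)

0.54 mcg/mL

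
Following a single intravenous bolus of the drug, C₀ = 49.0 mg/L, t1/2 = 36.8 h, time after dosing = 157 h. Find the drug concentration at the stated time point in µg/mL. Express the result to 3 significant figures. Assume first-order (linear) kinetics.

2.55 µg/mL

k = ln2 / t½ = 0.693147 / 36.8 = 0.01884 h⁻¹
C = C₀ · e^(−k·t) = 49.00 × e^(−0.01884 × 157)
  = 49.00 × 0.05193 = 2.545 mg/L
(2.545 mg/L = 2.545 µg/mL)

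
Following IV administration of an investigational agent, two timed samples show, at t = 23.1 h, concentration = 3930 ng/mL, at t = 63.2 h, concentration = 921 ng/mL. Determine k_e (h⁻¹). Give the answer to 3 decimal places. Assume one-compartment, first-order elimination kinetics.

0.036 h⁻¹

k = ln(C₁/C₂) / (t₂ − t₁) = ln(3930/921) / (63.2 − 23.1)
  = 1.451 / 40.10 = 0.03618 h⁻¹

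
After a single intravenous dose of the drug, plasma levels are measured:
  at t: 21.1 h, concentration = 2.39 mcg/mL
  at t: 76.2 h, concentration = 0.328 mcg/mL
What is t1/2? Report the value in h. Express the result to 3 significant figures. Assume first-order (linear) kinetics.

k = ln(C₁/C₂) / (t₂ − t₁) = ln(2.39/0.328) / (76.2 − 21.1)
  = 1.986 / 55.10 = 0.03604 h⁻¹
t½ = ln2 / k = 0.693147 / 0.03604 = 19.23 h

19.2 h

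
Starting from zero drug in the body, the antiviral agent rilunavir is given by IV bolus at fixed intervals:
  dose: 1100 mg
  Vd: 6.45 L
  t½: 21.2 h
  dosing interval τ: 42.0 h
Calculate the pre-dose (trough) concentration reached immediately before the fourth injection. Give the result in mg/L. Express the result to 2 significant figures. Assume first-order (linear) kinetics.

57 mg/L

C₀ per dose = Dose / Vd = 1100 / 6.45 = 170.5 mg/L
k = ln2 / t½ = 0.693147 / 21.2 = 0.03270 h⁻¹
Fraction remaining after one interval: r = e^(−kτ) = e^(−0.03270 × 42.0) = 0.2532
Before dose 4, 3 doses have been given (aged 1τ, 2τ, 3τ).
C_trough = C₀ × (r + r² + … + r^3) = C₀ × r(1−r^3)/(1−r)
        = 170.5 × 0.2532 × (1 − 0.01623) / (1 − 0.2532) = 56.87 mg/L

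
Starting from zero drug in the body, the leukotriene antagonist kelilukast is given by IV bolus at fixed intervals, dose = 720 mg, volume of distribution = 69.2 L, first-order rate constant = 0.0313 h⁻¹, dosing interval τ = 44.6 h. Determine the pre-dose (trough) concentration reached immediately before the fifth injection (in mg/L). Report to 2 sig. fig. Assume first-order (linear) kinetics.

3.4 mg/L

C₀ per dose = Dose / Vd = 720 / 69.2 = 10.40 mg/L
Fraction remaining after one interval: r = e^(−kτ) = e^(−0.03130 × 44.6) = 0.2476
Before dose 5, 4 doses have been given (aged 1τ, 2τ, 3τ, 4τ).
C_trough = C₀ × (r + r² + … + r^4) = C₀ × r(1−r^4)/(1−r)
        = 10.40 × 0.2476 × (1 − 0.003758) / (1 − 0.2476) = 3.410 mg/L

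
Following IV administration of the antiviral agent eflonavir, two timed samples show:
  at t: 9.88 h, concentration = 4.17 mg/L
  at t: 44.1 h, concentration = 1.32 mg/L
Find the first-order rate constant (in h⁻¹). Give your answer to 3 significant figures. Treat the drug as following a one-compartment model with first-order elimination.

0.0336 h⁻¹

k = ln(C₁/C₂) / (t₂ − t₁) = ln(4.17/1.32) / (44.1 − 9.88)
  = 1.150 / 34.22 = 0.03361 h⁻¹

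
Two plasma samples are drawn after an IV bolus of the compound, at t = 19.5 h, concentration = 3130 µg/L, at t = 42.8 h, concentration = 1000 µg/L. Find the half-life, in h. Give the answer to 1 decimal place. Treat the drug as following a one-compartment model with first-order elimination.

14.2 h

k = ln(C₁/C₂) / (t₂ − t₁) = ln(3130/1000) / (42.8 − 19.5)
  = 1.141 / 23.30 = 0.04897 h⁻¹
t½ = ln2 / k = 0.693147 / 0.04897 = 14.15 h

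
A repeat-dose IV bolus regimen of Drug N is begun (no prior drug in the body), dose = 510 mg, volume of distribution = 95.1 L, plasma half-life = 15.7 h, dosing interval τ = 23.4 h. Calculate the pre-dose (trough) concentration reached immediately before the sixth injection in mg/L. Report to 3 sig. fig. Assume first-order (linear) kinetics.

2.95 mg/L

C₀ per dose = Dose / Vd = 510 / 95.1 = 5.363 mg/L
k = ln2 / t½ = 0.693147 / 15.7 = 0.04415 h⁻¹
Fraction remaining after one interval: r = e^(−kτ) = e^(−0.04415 × 23.4) = 0.3559
Before dose 6, 5 doses have been given (aged 1τ, 2τ, 3τ, 4τ, 5τ).
C_trough = C₀ × (r + r² + … + r^5) = C₀ × r(1−r^5)/(1−r)
        = 5.363 × 0.3559 × (1 − 0.005710) / (1 − 0.3559) = 2.946 mg/L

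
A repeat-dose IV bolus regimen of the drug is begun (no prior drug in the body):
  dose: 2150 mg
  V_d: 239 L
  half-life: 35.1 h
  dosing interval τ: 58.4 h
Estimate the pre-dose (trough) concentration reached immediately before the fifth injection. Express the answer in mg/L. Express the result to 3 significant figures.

4.11 mg/L

C₀ per dose = Dose / Vd = 2150 / 239 = 8.996 mg/L
k = ln2 / t½ = 0.693147 / 35.1 = 0.01975 h⁻¹
Fraction remaining after one interval: r = e^(−kτ) = e^(−0.01975 × 58.4) = 0.3156
Before dose 5, 4 doses have been given (aged 1τ, 2τ, 3τ, 4τ).
C_trough = C₀ × (r + r² + … + r^4) = C₀ × r(1−r^4)/(1−r)
        = 8.996 × 0.3156 × (1 − 0.009921) / (1 − 0.3156) = 4.107 mg/L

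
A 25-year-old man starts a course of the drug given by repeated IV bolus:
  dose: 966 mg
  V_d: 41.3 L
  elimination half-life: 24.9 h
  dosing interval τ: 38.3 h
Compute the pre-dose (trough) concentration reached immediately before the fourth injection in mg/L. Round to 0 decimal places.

12 mg/L

C₀ per dose = Dose / Vd = 966 / 41.3 = 23.39 mg/L
k = ln2 / t½ = 0.693147 / 24.9 = 0.02784 h⁻¹
Fraction remaining after one interval: r = e^(−kτ) = e^(−0.02784 × 38.3) = 0.3443
Before dose 4, 3 doses have been given (aged 1τ, 2τ, 3τ).
C_trough = C₀ × (r + r² + … + r^3) = C₀ × r(1−r^3)/(1−r)
        = 23.39 × 0.3443 × (1 − 0.04081) / (1 − 0.3443) = 11.78 mg/L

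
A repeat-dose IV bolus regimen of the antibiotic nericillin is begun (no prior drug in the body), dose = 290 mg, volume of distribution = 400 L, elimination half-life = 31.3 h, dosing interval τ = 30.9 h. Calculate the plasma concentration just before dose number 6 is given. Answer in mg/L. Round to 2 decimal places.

C₀ per dose = Dose / Vd = 290 / 400 = 0.7250 mg/L
k = ln2 / t½ = 0.693147 / 31.3 = 0.02215 h⁻¹
Fraction remaining after one interval: r = e^(−kτ) = e^(−0.02215 × 30.9) = 0.5044
Before dose 6, 5 doses have been given (aged 1τ, 2τ, 3τ, 4τ, 5τ).
C_trough = C₀ × (r + r² + … + r^5) = C₀ × r(1−r^5)/(1−r)
        = 0.7250 × 0.5044 × (1 − 0.03265) / (1 − 0.5044) = 0.7138 mg/L

0.71 mg/L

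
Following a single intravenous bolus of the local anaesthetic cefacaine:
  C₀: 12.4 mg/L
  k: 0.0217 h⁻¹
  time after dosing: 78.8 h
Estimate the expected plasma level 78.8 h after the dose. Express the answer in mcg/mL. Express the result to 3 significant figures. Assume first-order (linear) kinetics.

C = C₀ · e^(−k·t) = 12.40 × e^(−0.02170 × 78.8)
  = 12.40 × 0.1809 = 2.243 mg/L
(2.243 mg/L = 2.243 mcg/mL)

2.24 mcg/mL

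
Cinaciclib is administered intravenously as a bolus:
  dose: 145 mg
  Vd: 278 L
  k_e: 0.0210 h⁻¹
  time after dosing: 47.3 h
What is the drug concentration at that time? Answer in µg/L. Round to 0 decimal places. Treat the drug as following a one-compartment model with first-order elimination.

C₀ = Dose / Vd = 145.0 / 278 = 0.5216 mg/L
C = C₀ · e^(−k·t) = 0.5216 × e^(−0.02100 × 47.3)
  = 0.5216 × 0.3704 = 0.1932 mg/L
Convert: 0.1932 mg/L × 1000 = 193.2 µg/L

193 µg/L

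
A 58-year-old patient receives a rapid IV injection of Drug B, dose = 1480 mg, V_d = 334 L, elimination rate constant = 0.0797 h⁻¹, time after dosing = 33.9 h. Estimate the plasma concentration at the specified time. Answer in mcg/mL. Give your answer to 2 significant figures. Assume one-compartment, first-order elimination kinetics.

C₀ = Dose / Vd = 1480 / 334 = 4.431 mg/L
C = C₀ · e^(−k·t) = 4.431 × e^(−0.07970 × 33.9)
  = 4.431 × 0.06708 = 0.2972 mg/L
(0.2972 mg/L = 0.2972 mcg/mL)

0.30 mcg/mL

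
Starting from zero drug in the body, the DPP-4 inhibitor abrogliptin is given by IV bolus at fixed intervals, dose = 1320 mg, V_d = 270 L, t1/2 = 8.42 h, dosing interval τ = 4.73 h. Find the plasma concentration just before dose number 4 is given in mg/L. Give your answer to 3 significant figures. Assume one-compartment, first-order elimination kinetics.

7.08 mg/L

C₀ per dose = Dose / Vd = 1320 / 270 = 4.889 mg/L
k = ln2 / t½ = 0.693147 / 8.42 = 0.08232 h⁻¹
Fraction remaining after one interval: r = e^(−kτ) = e^(−0.08232 × 4.73) = 0.6775
Before dose 4, 3 doses have been given (aged 1τ, 2τ, 3τ).
C_trough = C₀ × (r + r² + … + r^3) = C₀ × r(1−r^3)/(1−r)
        = 4.889 × 0.6775 × (1 − 0.3110) / (1 − 0.6775) = 7.077 mg/L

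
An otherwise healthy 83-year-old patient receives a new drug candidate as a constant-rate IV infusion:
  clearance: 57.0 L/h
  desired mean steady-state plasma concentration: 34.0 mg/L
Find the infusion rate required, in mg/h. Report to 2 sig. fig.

At steady state, infusion rate R₀ = Css × CL = 34.0 × 57.00 = 1938 mg/h

1900 mg/h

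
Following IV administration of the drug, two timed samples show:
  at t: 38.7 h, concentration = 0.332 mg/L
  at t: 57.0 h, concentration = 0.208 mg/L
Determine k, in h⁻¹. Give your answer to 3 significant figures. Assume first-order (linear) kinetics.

0.0256 h⁻¹

k = ln(C₁/C₂) / (t₂ − t₁) = ln(0.332/0.208) / (57.0 − 38.7)
  = 0.4676 / 18.30 = 0.02555 h⁻¹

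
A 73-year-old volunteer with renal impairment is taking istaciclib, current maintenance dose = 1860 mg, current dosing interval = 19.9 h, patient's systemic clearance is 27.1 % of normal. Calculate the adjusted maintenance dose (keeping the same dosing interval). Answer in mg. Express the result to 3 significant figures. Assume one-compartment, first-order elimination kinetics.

To keep the same average steady-state level, dosing rate must scale with clearance.
CL ratio = 27.1 / 100 = 0.2710
New dose (same interval) = 1860 × 0.2710 = 504.1 mg

504 mg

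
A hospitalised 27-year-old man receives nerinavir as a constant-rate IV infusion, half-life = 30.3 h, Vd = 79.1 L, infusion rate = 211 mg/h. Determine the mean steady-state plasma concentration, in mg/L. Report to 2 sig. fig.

120 mg/L

k = ln2 / t½ = 0.693147 / 30.3 = 0.02288 h⁻¹
CL = k × Vd = 0.02288 × 79.1 = 1.810 L/h
At steady state Css = R₀ / CL = 211 / 1.810 = 116.6 mg/L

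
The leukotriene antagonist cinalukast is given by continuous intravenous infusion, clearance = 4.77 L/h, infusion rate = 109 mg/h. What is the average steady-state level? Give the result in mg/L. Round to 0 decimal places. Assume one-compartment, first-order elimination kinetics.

At steady state Css = R₀ / CL = 109 / 4.770 = 22.85 mg/L

23 mg/L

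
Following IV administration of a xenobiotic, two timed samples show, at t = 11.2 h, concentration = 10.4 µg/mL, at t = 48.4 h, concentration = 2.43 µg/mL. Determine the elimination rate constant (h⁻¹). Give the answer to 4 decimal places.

k = ln(C₁/C₂) / (t₂ − t₁) = ln(10.4/2.43) / (48.4 − 11.2)
  = 1.454 / 37.20 = 0.03909 h⁻¹

0.0391 h⁻¹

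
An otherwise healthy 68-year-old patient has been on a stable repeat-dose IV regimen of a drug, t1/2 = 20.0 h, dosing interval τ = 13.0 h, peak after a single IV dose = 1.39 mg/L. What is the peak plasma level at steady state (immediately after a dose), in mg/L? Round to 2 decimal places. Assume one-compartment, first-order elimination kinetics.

3.83 mg/L

k = ln2 / t½ = 0.693147 / 20.0 = 0.03466 h⁻¹
e^(−kτ) = e^(−0.03466 × 13.0) = 0.6373
Accumulation ratio R = 1 / (1 − e^(−kτ)) = 1 / (1 − 0.6373) = 2.757
Steady-state peak = C₀ × R = 1.39 × 2.757 = 3.832 mg/L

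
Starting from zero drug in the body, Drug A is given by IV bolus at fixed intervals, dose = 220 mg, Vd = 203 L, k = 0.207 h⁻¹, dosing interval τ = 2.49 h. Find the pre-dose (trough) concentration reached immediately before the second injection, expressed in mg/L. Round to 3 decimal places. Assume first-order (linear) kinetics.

0.647 mg/L

C₀ per dose = Dose / Vd = 220 / 203 = 1.084 mg/L
Fraction remaining after one interval: r = e^(−kτ) = e^(−0.2070 × 2.49) = 0.5972
Before dose 2, 1 dose has been given (aged 1τ).
C_trough = C₀ × r = 1.084 × 0.5972 = 0.6474 mg/L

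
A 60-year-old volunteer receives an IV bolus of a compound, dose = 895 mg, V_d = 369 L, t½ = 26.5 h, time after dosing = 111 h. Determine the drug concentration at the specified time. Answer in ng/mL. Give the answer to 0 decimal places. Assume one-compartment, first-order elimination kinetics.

C₀ = Dose / Vd = 895.0 / 369 = 2.425 mg/L
k = ln2 / t½ = 0.693147 / 26.5 = 0.02616 h⁻¹
C = C₀ · e^(−k·t) = 2.425 × e^(−0.02616 × 111)
  = 2.425 × 0.05482 = 0.1329 mg/L
Convert: 0.1329 mg/L × 1000 = 132.9 ng/mL

133 ng/mL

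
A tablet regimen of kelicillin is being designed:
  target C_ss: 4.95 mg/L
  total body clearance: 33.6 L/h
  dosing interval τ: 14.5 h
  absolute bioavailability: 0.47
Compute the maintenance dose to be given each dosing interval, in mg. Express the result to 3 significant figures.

At steady state, F × (Dose/τ) = Css × CL.
Dose = Css × CL × τ / F = 4.95 × 33.60 × 14.5 / 0.47 = 5131 mg

5130 mg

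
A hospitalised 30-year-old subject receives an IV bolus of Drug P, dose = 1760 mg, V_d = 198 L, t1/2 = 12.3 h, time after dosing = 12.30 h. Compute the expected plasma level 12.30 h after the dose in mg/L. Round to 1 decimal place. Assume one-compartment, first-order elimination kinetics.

C₀ = Dose / Vd = 1760 / 198 = 8.889 mg/L
k = ln2 / t½ = 0.693147 / 12.3 = 0.05635 h⁻¹
t / t½ = 12.30 / 12.3 = 1 half-lives
C = C₀ × (1/2)^1 = 8.889 × 0.5000 = 4.445 mg/L

4.4 mg/L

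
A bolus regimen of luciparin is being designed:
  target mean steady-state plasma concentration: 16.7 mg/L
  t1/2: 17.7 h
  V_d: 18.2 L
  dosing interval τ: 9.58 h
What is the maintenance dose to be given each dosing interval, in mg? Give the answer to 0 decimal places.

k = ln2 / t½ = 0.693147 / 17.7 = 0.03916 h⁻¹
CL = k × Vd = 0.03916 × 18.2 = 0.7127 L/h
At steady state, Dose/τ = Css × CL.
Dose = Css × CL × τ = 16.7 × 0.7127 × 9.58 = 114.0 mg

114 mg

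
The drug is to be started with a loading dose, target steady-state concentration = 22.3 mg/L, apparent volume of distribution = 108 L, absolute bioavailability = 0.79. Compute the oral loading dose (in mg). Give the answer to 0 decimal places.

LD = Css × Vd / F = 22.3 × 108 / 0.79 = 3049 mg

3049 mg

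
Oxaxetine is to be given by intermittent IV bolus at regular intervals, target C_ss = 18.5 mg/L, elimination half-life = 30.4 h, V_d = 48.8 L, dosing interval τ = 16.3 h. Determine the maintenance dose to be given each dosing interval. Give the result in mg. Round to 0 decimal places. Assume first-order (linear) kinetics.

336 mg

k = ln2 / t½ = 0.693147 / 30.4 = 0.02280 h⁻¹
CL = k × Vd = 0.02280 × 48.8 = 1.113 L/h
At steady state, Dose/τ = Css × CL.
Dose = Css × CL × τ = 18.5 × 1.113 × 16.3 = 335.6 mg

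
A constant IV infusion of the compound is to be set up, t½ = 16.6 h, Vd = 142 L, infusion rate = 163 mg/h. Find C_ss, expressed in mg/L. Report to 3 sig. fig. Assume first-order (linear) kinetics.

k = ln2 / t½ = 0.693147 / 16.6 = 0.04176 h⁻¹
CL = k × Vd = 0.04176 × 142 = 5.930 L/h
At steady state Css = R₀ / CL = 163 / 5.930 = 27.49 mg/L

27.5 mg/L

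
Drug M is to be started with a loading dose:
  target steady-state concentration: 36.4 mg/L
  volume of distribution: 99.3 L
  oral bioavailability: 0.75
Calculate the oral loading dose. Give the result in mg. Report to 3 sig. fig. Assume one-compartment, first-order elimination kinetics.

4820 mg

LD = Css × Vd / F = 36.4 × 99.3 / 0.75 = 4819 mg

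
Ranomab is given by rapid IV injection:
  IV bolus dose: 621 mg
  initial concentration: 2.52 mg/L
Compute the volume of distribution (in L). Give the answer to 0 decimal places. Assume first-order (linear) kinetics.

Vd = Dose / C₀ = 621.0 / 2.52 = 246.4 L

246 L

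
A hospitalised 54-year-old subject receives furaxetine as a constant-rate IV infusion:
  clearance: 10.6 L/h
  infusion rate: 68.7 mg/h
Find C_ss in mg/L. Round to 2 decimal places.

6.48 mg/L

At steady state Css = R₀ / CL = 68.7 / 10.60 = 6.481 mg/L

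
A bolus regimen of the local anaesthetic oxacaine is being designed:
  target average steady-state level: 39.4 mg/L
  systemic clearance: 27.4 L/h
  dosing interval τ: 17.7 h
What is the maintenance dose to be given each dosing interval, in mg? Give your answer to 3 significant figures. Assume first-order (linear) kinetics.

19100 mg

At steady state, Dose/τ = Css × CL.
Dose = Css × CL × τ = 39.4 × 27.40 × 17.7 = 19110 mg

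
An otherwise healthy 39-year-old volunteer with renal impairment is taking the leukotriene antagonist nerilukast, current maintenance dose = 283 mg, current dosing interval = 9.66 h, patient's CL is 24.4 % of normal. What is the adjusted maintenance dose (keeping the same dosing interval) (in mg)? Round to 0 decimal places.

To keep the same average steady-state level, dosing rate must scale with clearance.
CL ratio = 24.4 / 100 = 0.2440
New dose (same interval) = 283 × 0.2440 = 69.05 mg

69 mg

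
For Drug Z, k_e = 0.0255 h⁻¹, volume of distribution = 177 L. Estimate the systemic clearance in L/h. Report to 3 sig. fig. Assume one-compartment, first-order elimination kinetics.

4.51 L/h

CL = k × Vd = 0.0255 × 177 = 4.514 L/h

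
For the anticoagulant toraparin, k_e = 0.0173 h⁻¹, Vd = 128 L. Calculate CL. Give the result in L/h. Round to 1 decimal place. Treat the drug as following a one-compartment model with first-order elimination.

2.2 L/h

CL = k × Vd = 0.0173 × 128 = 2.214 L/h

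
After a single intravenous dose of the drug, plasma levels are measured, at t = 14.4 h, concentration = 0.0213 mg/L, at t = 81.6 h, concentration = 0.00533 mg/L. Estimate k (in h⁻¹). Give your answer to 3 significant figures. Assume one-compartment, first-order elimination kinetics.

0.0206 h⁻¹

k = ln(C₁/C₂) / (t₂ − t₁) = ln(0.0213/0.00533) / (81.6 − 14.4)
  = 1.385 / 67.20 = 0.02061 h⁻¹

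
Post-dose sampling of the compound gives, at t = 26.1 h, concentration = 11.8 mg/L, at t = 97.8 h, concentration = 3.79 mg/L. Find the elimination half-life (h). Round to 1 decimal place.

43.8 h

k = ln(C₁/C₂) / (t₂ − t₁) = ln(11.8/3.79) / (97.8 − 26.1)
  = 1.136 / 71.70 = 0.01584 h⁻¹
t½ = ln2 / k = 0.693147 / 0.01584 = 43.76 h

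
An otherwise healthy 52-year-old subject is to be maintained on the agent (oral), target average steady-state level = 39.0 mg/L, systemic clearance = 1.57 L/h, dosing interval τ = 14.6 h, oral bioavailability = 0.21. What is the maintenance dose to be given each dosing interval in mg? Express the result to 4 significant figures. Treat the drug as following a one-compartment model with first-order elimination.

At steady state, F × (Dose/τ) = Css × CL.
Dose = Css × CL × τ / F = 39.0 × 1.570 × 14.6 / 0.21 = 4257 mg

4257 mg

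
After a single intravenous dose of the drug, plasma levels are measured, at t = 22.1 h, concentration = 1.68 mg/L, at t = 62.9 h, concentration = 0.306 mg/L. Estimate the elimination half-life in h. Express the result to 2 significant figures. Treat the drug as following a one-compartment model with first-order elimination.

17 h

k = ln(C₁/C₂) / (t₂ − t₁) = ln(1.68/0.306) / (62.9 − 22.1)
  = 1.703 / 40.80 = 0.04174 h⁻¹
t½ = ln2 / k = 0.693147 / 0.04174 = 16.61 h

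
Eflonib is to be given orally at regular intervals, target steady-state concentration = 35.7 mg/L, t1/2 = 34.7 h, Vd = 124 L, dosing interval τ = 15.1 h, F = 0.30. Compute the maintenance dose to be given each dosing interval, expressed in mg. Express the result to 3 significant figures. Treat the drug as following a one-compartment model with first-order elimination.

4450 mg

k = ln2 / t½ = 0.693147 / 34.7 = 0.01998 h⁻¹
CL = k × Vd = 0.01998 × 124 = 2.478 L/h
At steady state, F × (Dose/τ) = Css × CL.
Dose = Css × CL × τ / F = 35.7 × 2.478 × 15.1 / 0.30 = 4453 mg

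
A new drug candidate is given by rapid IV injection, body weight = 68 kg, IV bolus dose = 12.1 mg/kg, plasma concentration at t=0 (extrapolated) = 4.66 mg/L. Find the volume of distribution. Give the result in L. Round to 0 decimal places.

177 L

Dose = 12.1 × 68 = 822.8 mg
Vd = Dose / C₀ = 822.8 / 4.66 = 176.6 L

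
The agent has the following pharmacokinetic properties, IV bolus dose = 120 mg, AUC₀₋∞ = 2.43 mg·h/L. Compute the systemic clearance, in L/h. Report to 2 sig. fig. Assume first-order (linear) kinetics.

CL = Dose / AUC = 120 / 2.43 = 49.38 L/h

49 L/h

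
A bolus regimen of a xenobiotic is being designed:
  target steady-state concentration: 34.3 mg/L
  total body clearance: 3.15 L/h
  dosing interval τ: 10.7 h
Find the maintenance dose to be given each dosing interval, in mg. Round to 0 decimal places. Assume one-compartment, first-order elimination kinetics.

At steady state, Dose/τ = Css × CL.
Dose = Css × CL × τ = 34.3 × 3.150 × 10.7 = 1156 mg

1156 mg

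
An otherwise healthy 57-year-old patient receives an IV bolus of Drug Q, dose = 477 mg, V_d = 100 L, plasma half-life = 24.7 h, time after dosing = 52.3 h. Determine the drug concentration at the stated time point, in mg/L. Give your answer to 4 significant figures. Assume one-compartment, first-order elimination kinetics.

1.099 mg/L

C₀ = Dose / Vd = 477.0 / 100 = 4.770 mg/L
k = ln2 / t½ = 0.693147 / 24.7 = 0.02806 h⁻¹
C = C₀ · e^(−k·t) = 4.770 × e^(−0.02806 × 52.3)
  = 4.770 × 0.2305 = 1.099 mg/L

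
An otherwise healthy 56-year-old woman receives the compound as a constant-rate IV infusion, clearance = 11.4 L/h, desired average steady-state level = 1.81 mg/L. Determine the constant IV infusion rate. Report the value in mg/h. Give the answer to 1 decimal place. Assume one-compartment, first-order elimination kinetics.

At steady state, infusion rate R₀ = Css × CL = 1.81 × 11.40 = 20.63 mg/h

20.6 mg/h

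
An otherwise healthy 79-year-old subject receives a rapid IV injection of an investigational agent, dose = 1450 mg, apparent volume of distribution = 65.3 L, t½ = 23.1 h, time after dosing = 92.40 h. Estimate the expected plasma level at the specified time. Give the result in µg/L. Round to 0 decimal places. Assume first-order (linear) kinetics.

1388 µg/L

C₀ = Dose / Vd = 1450 / 65.3 = 22.21 mg/L
k = ln2 / t½ = 0.693147 / 23.1 = 0.03001 h⁻¹
t / t½ = 92.40 / 23.1 = 4 half-lives
C = C₀ × (1/2)^4 = 22.21 × 0.06250 = 1.388 mg/L
Convert: 1.388 mg/L × 1000 = 1388 µg/L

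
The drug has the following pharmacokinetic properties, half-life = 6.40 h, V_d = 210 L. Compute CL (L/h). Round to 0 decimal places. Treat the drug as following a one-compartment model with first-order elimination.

k = ln2 / t½ = 0.693147 / 6.40 = 0.1083 h⁻¹
CL = k × Vd = 0.1083 × 210 = 22.74 L/h

23 L/h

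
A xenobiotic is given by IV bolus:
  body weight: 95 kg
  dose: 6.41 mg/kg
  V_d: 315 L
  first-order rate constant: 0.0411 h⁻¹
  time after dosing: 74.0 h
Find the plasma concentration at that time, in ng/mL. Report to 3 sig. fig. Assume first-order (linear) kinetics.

92.3 ng/mL

Total dose = 6.41 × 95 = 609.0 mg
C₀ = Dose / Vd = 609.0 / 315 = 1.933 mg/L
C = C₀ · e^(−k·t) = 1.933 × e^(−0.04110 × 74.0)
  = 1.933 × 0.04777 = 0.09234 mg/L
Convert: 0.09234 mg/L × 1000 = 92.34 ng/mL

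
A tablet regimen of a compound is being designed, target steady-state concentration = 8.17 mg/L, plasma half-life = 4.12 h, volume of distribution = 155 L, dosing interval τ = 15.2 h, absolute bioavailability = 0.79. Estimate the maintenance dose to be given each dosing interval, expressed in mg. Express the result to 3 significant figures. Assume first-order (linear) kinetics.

k = ln2 / t½ = 0.693147 / 4.12 = 0.1682 h⁻¹
CL = k × Vd = 0.1682 × 155 = 26.07 L/h
At steady state, F × (Dose/τ) = Css × CL.
Dose = Css × CL × τ / F = 8.17 × 26.07 × 15.2 / 0.79 = 4098 mg

4100 mg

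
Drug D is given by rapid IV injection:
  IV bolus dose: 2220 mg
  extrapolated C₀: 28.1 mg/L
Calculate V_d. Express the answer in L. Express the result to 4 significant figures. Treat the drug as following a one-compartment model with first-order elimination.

79.00 L

Vd = Dose / C₀ = 2220 / 28.1 = 79.00 L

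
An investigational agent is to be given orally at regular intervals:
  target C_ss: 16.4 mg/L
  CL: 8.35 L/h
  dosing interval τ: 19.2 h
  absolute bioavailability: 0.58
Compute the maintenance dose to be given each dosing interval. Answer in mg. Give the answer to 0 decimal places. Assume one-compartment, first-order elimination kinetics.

4533 mg

At steady state, F × (Dose/τ) = Css × CL.
Dose = Css × CL × τ / F = 16.4 × 8.350 × 19.2 / 0.58 = 4533 mg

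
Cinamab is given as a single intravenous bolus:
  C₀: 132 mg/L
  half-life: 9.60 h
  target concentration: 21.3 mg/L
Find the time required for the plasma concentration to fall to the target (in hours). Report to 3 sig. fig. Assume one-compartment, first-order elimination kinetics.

25.3 h

k = ln2 / t½ = 0.693147 / 9.60 = 0.07220 h⁻¹
t = ln(C₀ / C) / k = ln(132.0 / 21.3) / 0.07220
  = ln(6.197) / 0.07220 = 1.824 / 0.07220 = 25.26 h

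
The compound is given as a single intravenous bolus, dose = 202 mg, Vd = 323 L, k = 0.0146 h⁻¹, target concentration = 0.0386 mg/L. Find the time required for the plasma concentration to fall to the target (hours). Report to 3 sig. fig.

C₀ = Dose / Vd = 202.0 / 323 = 0.6254 mg/L
t = ln(C₀ / C) / k = ln(0.6254 / 0.0386) / 0.01460
  = ln(16.20) / 0.01460 = 2.785 / 0.01460 = 190.8 h

191 h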